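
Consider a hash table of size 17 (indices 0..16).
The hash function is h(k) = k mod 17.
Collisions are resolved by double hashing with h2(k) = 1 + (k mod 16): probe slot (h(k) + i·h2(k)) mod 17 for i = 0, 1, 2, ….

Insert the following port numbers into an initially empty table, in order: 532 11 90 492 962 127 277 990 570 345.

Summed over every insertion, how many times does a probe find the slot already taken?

532: h=5 → slot 5
11: h=11 → slot 11
90: h=5, h2=11, probe 5,16 → slot 16
492: h=16, h2=13, probe 16,12 → slot 12
962: h=10 → slot 10
127: h=8 → slot 8
277: h=5, h2=6, probe 5,11,0 → slot 0
990: h=4 → slot 4
570: h=9 → slot 9
345: h=5, h2=10, probe 5,15 → slot 15
Table: [277, -, -, -, 990, 532, -, -, 127, 570, 962, 11, 492, -, -, 345, 90]

5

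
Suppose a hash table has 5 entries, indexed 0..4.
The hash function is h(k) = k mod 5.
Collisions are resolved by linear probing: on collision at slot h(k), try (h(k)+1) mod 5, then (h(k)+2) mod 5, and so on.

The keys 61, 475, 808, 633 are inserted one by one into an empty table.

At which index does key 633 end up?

Insert 61: h=1, slot 1 empty -> index 1.
Insert 475: h=0, slot 0 empty -> index 0.
Insert 808: h=3, slot 3 empty -> index 3.
Insert 633: h=3, slot 3 occupied -> index 4.
Table: [475, 61, —, 808, 633]

4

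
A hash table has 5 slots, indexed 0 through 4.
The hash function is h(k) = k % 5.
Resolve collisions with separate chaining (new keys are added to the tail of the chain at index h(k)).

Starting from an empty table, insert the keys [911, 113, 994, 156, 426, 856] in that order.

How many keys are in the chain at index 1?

4

Insert 911: h=1, bucket 1 empty → new chain.
Insert 113: h=3, bucket 3 empty → new chain.
Insert 994: h=4, bucket 4 empty → new chain.
Insert 156: h=1, bucket 1 nonempty → append to chain.
Insert 426: h=1, bucket 1 nonempty → append to chain.
Insert 856: h=1, bucket 1 nonempty → append to chain.
Final buckets:
0: ∅
1: 911 -> 156 -> 426 -> 856
2: ∅
3: 113
4: 994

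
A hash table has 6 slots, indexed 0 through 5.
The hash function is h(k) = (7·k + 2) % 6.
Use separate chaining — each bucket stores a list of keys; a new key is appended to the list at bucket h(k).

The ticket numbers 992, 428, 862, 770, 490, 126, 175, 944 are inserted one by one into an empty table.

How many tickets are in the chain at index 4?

4

Insert 992: h=4, bucket 4 empty → new chain.
Insert 428: h=4, bucket 4 nonempty → append to chain.
Insert 862: h=0, bucket 0 empty → new chain.
Insert 770: h=4, bucket 4 nonempty → append to chain.
Insert 490: h=0, bucket 0 nonempty → append to chain.
Insert 126: h=2, bucket 2 empty → new chain.
Insert 175: h=3, bucket 3 empty → new chain.
Insert 944: h=4, bucket 4 nonempty → append to chain.
Final buckets:
0: 862 -> 490
1: —
2: 126
3: 175
4: 992 -> 428 -> 770 -> 944
5: —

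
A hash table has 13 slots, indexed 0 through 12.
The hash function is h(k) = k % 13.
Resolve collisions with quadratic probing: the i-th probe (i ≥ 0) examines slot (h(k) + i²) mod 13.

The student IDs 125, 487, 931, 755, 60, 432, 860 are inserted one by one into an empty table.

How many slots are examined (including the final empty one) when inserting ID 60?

125: h=8 => slot 8
487: h=6 => slot 6
931: h=8, probe 8,9 => slot 9
755: h=1 => slot 1
60: h=8, probe 8,9,12 => slot 12
432: h=3 => slot 3
860: h=2 => slot 2
Table: [∅, 755, 860, 432, ∅, ∅, 487, ∅, 125, 931, ∅, ∅, 60]

3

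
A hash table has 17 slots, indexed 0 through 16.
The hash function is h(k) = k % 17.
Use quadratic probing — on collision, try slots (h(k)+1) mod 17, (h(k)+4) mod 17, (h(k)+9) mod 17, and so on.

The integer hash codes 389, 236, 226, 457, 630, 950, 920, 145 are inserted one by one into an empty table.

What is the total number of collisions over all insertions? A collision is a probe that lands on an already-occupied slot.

7

389: h=15 => slot 15
236: h=15, probe 15,16 => slot 16
226: h=5 => slot 5
457: h=15, probe 15,16,2 => slot 2
630: h=1 => slot 1
950: h=15, probe 15,16,2,7 => slot 7
920: h=2, probe 2,3 => slot 3
145: h=9 => slot 9
Table: [—, 630, 457, 920, —, 226, —, 950, —, 145, —, —, —, —, —, 389, 236]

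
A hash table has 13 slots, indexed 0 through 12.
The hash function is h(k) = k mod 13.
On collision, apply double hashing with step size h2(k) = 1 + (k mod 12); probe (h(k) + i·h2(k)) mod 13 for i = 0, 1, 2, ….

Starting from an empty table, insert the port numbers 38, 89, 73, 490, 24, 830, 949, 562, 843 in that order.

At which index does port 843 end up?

6

38: h=12 -> slot 12
89: h=11 -> slot 11
73: h=8 -> slot 8
490: h=9 -> slot 9
24: h=11, h2=1, probe 11,12,0 -> slot 0
830: h=11, h2=3, probe 11,1 -> slot 1
949: h=0, h2=2, probe 0,2 -> slot 2
562: h=3 -> slot 3
843: h=11, h2=4, probe 11,2,6 -> slot 6
Table: [24, 830, 949, 562, —, —, 843, —, 73, 490, —, 89, 38]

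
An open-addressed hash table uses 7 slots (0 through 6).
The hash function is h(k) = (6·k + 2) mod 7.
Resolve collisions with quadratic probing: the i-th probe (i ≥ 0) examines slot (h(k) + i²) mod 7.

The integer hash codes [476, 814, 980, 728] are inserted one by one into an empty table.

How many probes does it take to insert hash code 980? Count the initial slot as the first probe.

2

Insert 476: h=2, slot 2 empty => index 2.
Insert 814: h=0, slot 0 empty => index 0.
Insert 980: h=2, slot 2 occupied => index 3.
Insert 728: h=2, slots 2,3 occupied => index 6.
Table: [814, ∅, 476, 980, ∅, ∅, 728]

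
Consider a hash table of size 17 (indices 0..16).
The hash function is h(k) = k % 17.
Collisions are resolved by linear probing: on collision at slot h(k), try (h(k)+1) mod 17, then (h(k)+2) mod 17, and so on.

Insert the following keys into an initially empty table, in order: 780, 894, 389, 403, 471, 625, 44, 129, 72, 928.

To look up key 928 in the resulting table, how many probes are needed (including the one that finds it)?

9

780 hashes to 15; slot 15 is free → place at 15.
894 hashes to 10; slot 10 is free → place at 10.
389 hashes to 15; 15 taken → place at 16.
403 hashes to 12; slot 12 is free → place at 12.
471 hashes to 12; 12 taken → place at 13.
625 hashes to 13; 13 taken → place at 14.
44 hashes to 10; 10 taken → place at 11.
129 hashes to 10; 10,11,12,13,14,15,16 taken → place at 0.
72 hashes to 4; slot 4 is free → place at 4.
928 hashes to 10; 10,11,12,13,14,15,16,0 taken → place at 1.
Table: [129, 928, _, _, 72, _, _, _, _, _, 894, 44, 403, 471, 625, 780, 389]
Lookup 928: h=10, probe 10,11,12,13,14,15,16,0,1 → found at 1.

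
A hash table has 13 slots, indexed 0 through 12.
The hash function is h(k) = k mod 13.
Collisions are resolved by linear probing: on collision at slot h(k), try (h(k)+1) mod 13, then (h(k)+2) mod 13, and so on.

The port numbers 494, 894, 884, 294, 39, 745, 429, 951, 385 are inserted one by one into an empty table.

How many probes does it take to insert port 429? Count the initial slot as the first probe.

494: h=0 => slot 0
894: h=10 => slot 10
884: h=0, probe 0,1 => slot 1
294: h=8 => slot 8
39: h=0, probe 0,1,2 => slot 2
745: h=4 => slot 4
429: h=0, probe 0,1,2,3 => slot 3
951: h=2, probe 2,3,4,5 => slot 5
385: h=8, probe 8,9 => slot 9
Table: [494, 884, 39, 429, 745, 951, ∅, ∅, 294, 385, 894, ∅, ∅]

4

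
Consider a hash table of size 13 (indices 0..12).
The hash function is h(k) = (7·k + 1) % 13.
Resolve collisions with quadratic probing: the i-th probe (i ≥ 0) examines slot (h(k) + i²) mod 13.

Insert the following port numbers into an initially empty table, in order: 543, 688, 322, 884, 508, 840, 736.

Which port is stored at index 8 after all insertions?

543: h=6 → slot 6
688: h=7 → slot 7
322: h=6, probe 6,7,10 → slot 10
884: h=1 → slot 1
508: h=8 → slot 8
840: h=5 → slot 5
736: h=5, probe 5,6,9 → slot 9
Table: [∅, 884, ∅, ∅, ∅, 840, 543, 688, 508, 736, 322, ∅, ∅]

508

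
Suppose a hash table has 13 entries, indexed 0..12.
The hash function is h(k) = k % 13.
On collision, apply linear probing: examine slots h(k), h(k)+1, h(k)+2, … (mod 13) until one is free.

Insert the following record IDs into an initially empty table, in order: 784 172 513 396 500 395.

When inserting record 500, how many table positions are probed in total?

784 hashes to 4; slot 4 is free -> place at 4.
172 hashes to 3; slot 3 is free -> place at 3.
513 hashes to 6; slot 6 is free -> place at 6.
396 hashes to 6; 6 taken -> place at 7.
500 hashes to 6; 6,7 taken -> place at 8.
395 hashes to 5; slot 5 is free -> place at 5.
Table: [., ., ., 172, 784, 395, 513, 396, 500, ., ., ., .]

3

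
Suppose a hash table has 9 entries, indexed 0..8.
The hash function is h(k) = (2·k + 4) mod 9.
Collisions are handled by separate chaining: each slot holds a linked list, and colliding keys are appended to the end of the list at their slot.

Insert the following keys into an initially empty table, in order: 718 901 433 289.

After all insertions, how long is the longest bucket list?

Insert 718: h=0, bucket 0 empty → new chain.
Insert 901: h=6, bucket 6 empty → new chain.
Insert 433: h=6, bucket 6 nonempty → append to chain.
Insert 289: h=6, bucket 6 nonempty → append to chain.
Final buckets:
0: 718
1: ∅
2: ∅
3: ∅
4: ∅
5: ∅
6: 901 -> 433 -> 289
7: ∅
8: ∅

3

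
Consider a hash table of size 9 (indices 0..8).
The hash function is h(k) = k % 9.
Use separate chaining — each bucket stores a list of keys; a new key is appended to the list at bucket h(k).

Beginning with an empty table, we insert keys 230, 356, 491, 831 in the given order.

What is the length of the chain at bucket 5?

Insert 230: h=5, bucket 5 empty → new chain.
Insert 356: h=5, bucket 5 nonempty → append to chain.
Insert 491: h=5, bucket 5 nonempty → append to chain.
Insert 831: h=3, bucket 3 empty → new chain.
Final buckets:
0: —
1: —
2: —
3: 831
4: —
5: 230 -> 356 -> 491
6: —
7: —
8: —

3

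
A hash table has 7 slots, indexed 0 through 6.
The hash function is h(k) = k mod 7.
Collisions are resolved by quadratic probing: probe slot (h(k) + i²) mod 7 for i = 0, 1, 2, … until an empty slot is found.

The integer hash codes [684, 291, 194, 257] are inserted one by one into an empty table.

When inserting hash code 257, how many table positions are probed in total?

Insert 684: h=5, slot 5 empty => index 5.
Insert 291: h=4, slot 4 empty => index 4.
Insert 194: h=5, slot 5 occupied => index 6.
Insert 257: h=5, slots 5,6 occupied => index 2.
Table: [_, _, 257, _, 291, 684, 194]

3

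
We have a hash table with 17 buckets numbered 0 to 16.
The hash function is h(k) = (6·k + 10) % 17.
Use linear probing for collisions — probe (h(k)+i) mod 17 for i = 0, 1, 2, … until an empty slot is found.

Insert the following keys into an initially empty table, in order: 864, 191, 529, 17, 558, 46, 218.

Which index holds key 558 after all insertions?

864: h=9 → slot 9
191: h=0 → slot 0
529: h=5 → slot 5
17: h=10 → slot 10
558: h=9, probe 9,10,11 → slot 11
46: h=14 → slot 14
218: h=9, probe 9,10,11,12 → slot 12
Table: [191, _, _, _, _, 529, _, _, _, 864, 17, 558, 218, _, 46, _, _]

11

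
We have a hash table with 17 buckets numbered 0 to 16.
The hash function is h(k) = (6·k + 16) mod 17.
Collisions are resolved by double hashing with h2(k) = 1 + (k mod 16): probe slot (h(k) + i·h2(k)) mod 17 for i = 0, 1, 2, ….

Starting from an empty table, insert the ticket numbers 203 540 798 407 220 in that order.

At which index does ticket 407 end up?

1

203: h=10 -> slot 10
540: h=9 -> slot 9
798: h=10, h2=15, probe 10,8 -> slot 8
407: h=10, h2=8, probe 10,1 -> slot 1
220: h=10, h2=13, probe 10,6 -> slot 6
Table: [—, 407, —, —, —, —, 220, —, 798, 540, 203, —, —, —, —, —, —]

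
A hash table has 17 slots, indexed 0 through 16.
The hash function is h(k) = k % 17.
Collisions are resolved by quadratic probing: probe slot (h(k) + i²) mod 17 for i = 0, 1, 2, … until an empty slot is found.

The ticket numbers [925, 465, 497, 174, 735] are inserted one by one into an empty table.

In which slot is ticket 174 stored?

5

925 hashes to 7; slot 7 is free → place at 7.
465 hashes to 6; slot 6 is free → place at 6.
497 hashes to 4; slot 4 is free → place at 4.
174 hashes to 4; 4 taken → place at 5.
735 hashes to 4; 4,5 taken → place at 8.
Table: [_, _, _, _, 497, 174, 465, 925, 735, _, _, _, _, _, _, _, _]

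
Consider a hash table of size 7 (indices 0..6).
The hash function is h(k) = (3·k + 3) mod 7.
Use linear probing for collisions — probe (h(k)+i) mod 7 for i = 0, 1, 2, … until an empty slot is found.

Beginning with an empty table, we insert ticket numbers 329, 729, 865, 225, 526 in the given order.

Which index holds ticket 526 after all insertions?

2

329: h=3 => slot 3
729: h=6 => slot 6
865: h=1 => slot 1
225: h=6, probe 6,0 => slot 0
526: h=6, probe 6,0,1,2 => slot 2
Table: [225, 865, 526, 329, -, -, 729]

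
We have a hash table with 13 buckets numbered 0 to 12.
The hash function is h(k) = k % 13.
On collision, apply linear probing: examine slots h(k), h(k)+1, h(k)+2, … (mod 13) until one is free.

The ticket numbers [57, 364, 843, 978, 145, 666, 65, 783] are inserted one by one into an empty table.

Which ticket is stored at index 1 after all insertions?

57 hashes to 5; slot 5 is free -> place at 5.
364 hashes to 0; slot 0 is free -> place at 0.
843 hashes to 11; slot 11 is free -> place at 11.
978 hashes to 3; slot 3 is free -> place at 3.
145 hashes to 2; slot 2 is free -> place at 2.
666 hashes to 3; 3 taken -> place at 4.
65 hashes to 0; 0 taken -> place at 1.
783 hashes to 3; 3,4,5 taken -> place at 6.
Table: [364, 65, 145, 978, 666, 57, 783, ., ., ., ., 843, .]

65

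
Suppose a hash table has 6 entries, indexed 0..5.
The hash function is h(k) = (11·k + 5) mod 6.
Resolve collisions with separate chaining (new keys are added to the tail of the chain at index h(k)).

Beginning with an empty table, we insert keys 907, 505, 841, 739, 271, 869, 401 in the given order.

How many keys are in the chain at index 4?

Insert 907: h=4, bucket 4 empty -> new chain.
Insert 505: h=4, bucket 4 nonempty -> append to chain.
Insert 841: h=4, bucket 4 nonempty -> append to chain.
Insert 739: h=4, bucket 4 nonempty -> append to chain.
Insert 271: h=4, bucket 4 nonempty -> append to chain.
Insert 869: h=0, bucket 0 empty -> new chain.
Insert 401: h=0, bucket 0 nonempty -> append to chain.
Final buckets:
0: 869 -> 401
1: .
2: .
3: .
4: 907 -> 505 -> 841 -> 739 -> 271
5: .

5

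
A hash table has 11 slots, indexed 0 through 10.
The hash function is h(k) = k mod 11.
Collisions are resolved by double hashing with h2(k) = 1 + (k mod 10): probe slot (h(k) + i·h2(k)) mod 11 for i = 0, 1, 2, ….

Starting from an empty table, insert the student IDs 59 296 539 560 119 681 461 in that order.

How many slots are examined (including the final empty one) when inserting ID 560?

59: h=4 → slot 4
296: h=10 → slot 10
539: h=0 → slot 0
560: h=10, h2=1, probe 10,0,1 → slot 1
119: h=9 → slot 9
681: h=10, h2=2, probe 10,1,3 → slot 3
461: h=10, h2=2, probe 10,1,3,5 → slot 5
Table: [539, 560, ., 681, 59, 461, ., ., ., 119, 296]

3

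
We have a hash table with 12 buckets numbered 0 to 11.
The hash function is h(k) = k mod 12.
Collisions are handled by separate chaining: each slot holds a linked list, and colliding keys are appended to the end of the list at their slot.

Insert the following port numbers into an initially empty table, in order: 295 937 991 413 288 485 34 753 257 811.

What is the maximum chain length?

3

295 -> bucket 7
937 -> bucket 1
991 -> bucket 7 (collision)
413 -> bucket 5
288 -> bucket 0
485 -> bucket 5 (collision)
34 -> bucket 10
753 -> bucket 9
257 -> bucket 5 (collision)
811 -> bucket 7 (collision)
Final buckets:
0: 288
1: 937
2: _
3: _
4: _
5: 413 -> 485 -> 257
6: _
7: 295 -> 991 -> 811
8: _
9: 753
10: 34
11: _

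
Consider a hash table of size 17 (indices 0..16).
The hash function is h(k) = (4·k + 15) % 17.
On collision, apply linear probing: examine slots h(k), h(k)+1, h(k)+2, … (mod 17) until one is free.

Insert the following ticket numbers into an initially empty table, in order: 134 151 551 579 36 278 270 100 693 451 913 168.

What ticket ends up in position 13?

168

134: h=7 -> slot 7
151: h=7, probe 7,8 -> slot 8
551: h=9 -> slot 9
579: h=2 -> slot 2
36: h=6 -> slot 6
278: h=5 -> slot 5
270: h=7, probe 7,8,9,10 -> slot 10
100: h=7, probe 7,8,9,10,11 -> slot 11
693: h=16 -> slot 16
451: h=0 -> slot 0
913: h=12 -> slot 12
168: h=7, probe 7,8,9,10,11,12,13 -> slot 13
Table: [451, ∅, 579, ∅, ∅, 278, 36, 134, 151, 551, 270, 100, 913, 168, ∅, ∅, 693]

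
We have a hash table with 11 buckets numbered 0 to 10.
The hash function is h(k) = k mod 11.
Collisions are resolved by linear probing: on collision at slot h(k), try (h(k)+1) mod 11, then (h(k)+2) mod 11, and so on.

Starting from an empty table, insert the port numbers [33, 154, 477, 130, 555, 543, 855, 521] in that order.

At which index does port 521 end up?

7

Insert 33: h=0, slot 0 empty -> index 0.
Insert 154: h=0, slot 0 occupied -> index 1.
Insert 477: h=4, slot 4 empty -> index 4.
Insert 130: h=9, slot 9 empty -> index 9.
Insert 555: h=5, slot 5 empty -> index 5.
Insert 543: h=4, slots 4,5 occupied -> index 6.
Insert 855: h=8, slot 8 empty -> index 8.
Insert 521: h=4, slots 4,5,6 occupied -> index 7.
Table: [33, 154, ., ., 477, 555, 543, 521, 855, 130, .]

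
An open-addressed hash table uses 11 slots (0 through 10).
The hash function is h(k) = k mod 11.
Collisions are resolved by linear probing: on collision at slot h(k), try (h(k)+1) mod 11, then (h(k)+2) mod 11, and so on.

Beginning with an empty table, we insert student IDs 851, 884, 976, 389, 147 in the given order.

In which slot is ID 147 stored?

Insert 851: h=4, slot 4 empty => index 4.
Insert 884: h=4, slot 4 occupied => index 5.
Insert 976: h=8, slot 8 empty => index 8.
Insert 389: h=4, slots 4,5 occupied => index 6.
Insert 147: h=4, slots 4,5,6 occupied => index 7.
Table: [_, _, _, _, 851, 884, 389, 147, 976, _, _]

7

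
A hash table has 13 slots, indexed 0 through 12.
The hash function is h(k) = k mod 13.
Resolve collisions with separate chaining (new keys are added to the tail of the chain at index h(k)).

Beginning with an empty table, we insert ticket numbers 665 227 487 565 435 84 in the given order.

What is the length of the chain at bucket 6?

5

Insert 665: h=2, bucket 2 empty -> new chain.
Insert 227: h=6, bucket 6 empty -> new chain.
Insert 487: h=6, bucket 6 nonempty -> append to chain.
Insert 565: h=6, bucket 6 nonempty -> append to chain.
Insert 435: h=6, bucket 6 nonempty -> append to chain.
Insert 84: h=6, bucket 6 nonempty -> append to chain.
Final buckets:
0: ∅
1: ∅
2: 665
3: ∅
4: ∅
5: ∅
6: 227 -> 487 -> 565 -> 435 -> 84
7: ∅
8: ∅
9: ∅
10: ∅
11: ∅
12: ∅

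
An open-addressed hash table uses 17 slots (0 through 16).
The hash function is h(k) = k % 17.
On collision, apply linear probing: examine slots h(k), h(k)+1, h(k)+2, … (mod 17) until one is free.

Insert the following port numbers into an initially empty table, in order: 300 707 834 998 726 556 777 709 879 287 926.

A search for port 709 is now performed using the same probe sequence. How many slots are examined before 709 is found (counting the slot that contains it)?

5

Insert 300: h=11, slot 11 empty => index 11.
Insert 707: h=10, slot 10 empty => index 10.
Insert 834: h=1, slot 1 empty => index 1.
Insert 998: h=12, slot 12 empty => index 12.
Insert 726: h=12, slot 12 occupied => index 13.
Insert 556: h=12, slots 12,13 occupied => index 14.
Insert 777: h=12, slots 12,13,14 occupied => index 15.
Insert 709: h=12, slots 12,13,14,15 occupied => index 16.
Insert 879: h=12, slots 12,13,14,15,16 occupied => index 0.
Insert 287: h=15, slots 15,16,0,1 occupied => index 2.
Insert 926: h=8, slot 8 empty => index 8.
Table: [879, 834, 287, ., ., ., ., ., 926, ., 707, 300, 998, 726, 556, 777, 709]
Lookup 709: h=12, probe 12,13,14,15,16 → found at 16.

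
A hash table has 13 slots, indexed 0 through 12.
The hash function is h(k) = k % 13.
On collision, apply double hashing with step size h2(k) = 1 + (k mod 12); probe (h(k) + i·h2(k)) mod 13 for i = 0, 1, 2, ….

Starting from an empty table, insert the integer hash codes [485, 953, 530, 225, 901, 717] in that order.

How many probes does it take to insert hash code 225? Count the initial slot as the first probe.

2

Insert 485: h=4, slot 4 empty → index 4.
Insert 953: h=4, h2=6, slot 4 occupied → index 10.
Insert 530: h=10, h2=3, slot 10 occupied → index 0.
Insert 225: h=4, h2=10, slot 4 occupied → index 1.
Insert 901: h=4, h2=2, slot 4 occupied → index 6.
Insert 717: h=2, slot 2 empty → index 2.
Table: [530, 225, 717, ∅, 485, ∅, 901, ∅, ∅, ∅, 953, ∅, ∅]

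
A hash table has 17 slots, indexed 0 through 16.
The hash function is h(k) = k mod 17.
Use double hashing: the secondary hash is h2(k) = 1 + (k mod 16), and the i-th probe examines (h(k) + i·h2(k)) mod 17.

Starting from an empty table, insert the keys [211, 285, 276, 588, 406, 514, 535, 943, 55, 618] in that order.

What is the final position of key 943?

211 hashes to 7; slot 7 is free -> place at 7.
285 hashes to 13; slot 13 is free -> place at 13.
276 hashes to 4; slot 4 is free -> place at 4.
588 hashes to 10; slot 10 is free -> place at 10.
406 hashes to 15; slot 15 is free -> place at 15.
514 hashes to 4, h2=3; 4,7,10,13 taken -> place at 16.
535 hashes to 8; slot 8 is free -> place at 8.
943 hashes to 8, h2=16; 8,7 taken -> place at 6.
55 hashes to 4, h2=8; 4 taken -> place at 12.
618 hashes to 6, h2=11; 6 taken -> place at 0.
Table: [618, _, _, _, 276, _, 943, 211, 535, _, 588, _, 55, 285, _, 406, 514]

6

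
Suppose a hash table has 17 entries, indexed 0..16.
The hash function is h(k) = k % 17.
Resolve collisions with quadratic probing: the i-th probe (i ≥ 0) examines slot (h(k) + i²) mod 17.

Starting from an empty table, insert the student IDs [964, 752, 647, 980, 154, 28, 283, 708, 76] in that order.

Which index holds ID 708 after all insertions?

964 hashes to 12; slot 12 is free => place at 12.
752 hashes to 4; slot 4 is free => place at 4.
647 hashes to 1; slot 1 is free => place at 1.
980 hashes to 11; slot 11 is free => place at 11.
154 hashes to 1; 1 taken => place at 2.
28 hashes to 11; 11,12 taken => place at 15.
283 hashes to 11; 11,12,15 taken => place at 3.
708 hashes to 11; 11,12,15,3 taken => place at 10.
76 hashes to 8; slot 8 is free => place at 8.
Table: [—, 647, 154, 283, 752, —, —, —, 76, —, 708, 980, 964, —, —, 28, —]

10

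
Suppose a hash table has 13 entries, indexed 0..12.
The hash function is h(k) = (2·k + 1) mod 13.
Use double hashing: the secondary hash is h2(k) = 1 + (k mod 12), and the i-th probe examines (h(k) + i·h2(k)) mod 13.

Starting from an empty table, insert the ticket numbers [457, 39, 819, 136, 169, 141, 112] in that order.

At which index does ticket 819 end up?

457 hashes to 5; slot 5 is free → place at 5.
39 hashes to 1; slot 1 is free → place at 1.
819 hashes to 1, h2=4; 1,5 taken → place at 9.
136 hashes to 0; slot 0 is free → place at 0.
169 hashes to 1, h2=2; 1 taken → place at 3.
141 hashes to 10; slot 10 is free → place at 10.
112 hashes to 4; slot 4 is free → place at 4.
Table: [136, 39, _, 169, 112, 457, _, _, _, 819, 141, _, _]

9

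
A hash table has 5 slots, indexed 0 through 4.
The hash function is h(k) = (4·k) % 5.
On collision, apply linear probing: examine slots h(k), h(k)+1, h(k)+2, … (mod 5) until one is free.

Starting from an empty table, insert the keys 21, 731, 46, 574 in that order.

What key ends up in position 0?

731

21: h=4 => slot 4
731: h=4, probe 4,0 => slot 0
46: h=4, probe 4,0,1 => slot 1
574: h=1, probe 1,2 => slot 2
Table: [731, 46, 574, ., 21]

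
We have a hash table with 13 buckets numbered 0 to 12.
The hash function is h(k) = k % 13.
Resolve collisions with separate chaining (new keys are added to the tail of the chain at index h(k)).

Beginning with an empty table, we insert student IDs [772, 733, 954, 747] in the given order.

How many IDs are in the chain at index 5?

3

Insert 772: h=5, bucket 5 empty → new chain.
Insert 733: h=5, bucket 5 nonempty → append to chain.
Insert 954: h=5, bucket 5 nonempty → append to chain.
Insert 747: h=6, bucket 6 empty → new chain.
Final buckets:
0: ∅
1: ∅
2: ∅
3: ∅
4: ∅
5: 772 -> 733 -> 954
6: 747
7: ∅
8: ∅
9: ∅
10: ∅
11: ∅
12: ∅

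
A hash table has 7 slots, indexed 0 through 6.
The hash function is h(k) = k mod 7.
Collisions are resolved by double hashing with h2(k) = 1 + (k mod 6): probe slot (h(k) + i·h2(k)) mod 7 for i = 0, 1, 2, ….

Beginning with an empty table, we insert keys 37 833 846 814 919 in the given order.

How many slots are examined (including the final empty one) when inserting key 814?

3

37 hashes to 2; slot 2 is free -> place at 2.
833 hashes to 0; slot 0 is free -> place at 0.
846 hashes to 6; slot 6 is free -> place at 6.
814 hashes to 2, h2=5; 2,0 taken -> place at 5.
919 hashes to 2, h2=2; 2 taken -> place at 4.
Table: [833, ∅, 37, ∅, 919, 814, 846]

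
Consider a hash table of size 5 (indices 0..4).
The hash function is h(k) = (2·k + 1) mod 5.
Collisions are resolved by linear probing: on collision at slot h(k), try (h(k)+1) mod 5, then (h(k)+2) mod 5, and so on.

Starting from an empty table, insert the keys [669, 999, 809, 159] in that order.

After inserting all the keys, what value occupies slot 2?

159

669: h=4 -> slot 4
999: h=4, probe 4,0 -> slot 0
809: h=4, probe 4,0,1 -> slot 1
159: h=4, probe 4,0,1,2 -> slot 2
Table: [999, 809, 159, ∅, 669]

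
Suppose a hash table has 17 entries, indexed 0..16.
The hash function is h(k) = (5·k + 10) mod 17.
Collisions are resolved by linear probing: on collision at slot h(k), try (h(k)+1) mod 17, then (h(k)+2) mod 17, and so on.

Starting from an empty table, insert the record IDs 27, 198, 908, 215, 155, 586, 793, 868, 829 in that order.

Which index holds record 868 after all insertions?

1

27 hashes to 9; slot 9 is free -> place at 9.
198 hashes to 14; slot 14 is free -> place at 14.
908 hashes to 11; slot 11 is free -> place at 11.
215 hashes to 14; 14 taken -> place at 15.
155 hashes to 3; slot 3 is free -> place at 3.
586 hashes to 16; slot 16 is free -> place at 16.
793 hashes to 14; 14,15,16 taken -> place at 0.
868 hashes to 15; 15,16,0 taken -> place at 1.
829 hashes to 7; slot 7 is free -> place at 7.
Table: [793, 868, -, 155, -, -, -, 829, -, 27, -, 908, -, -, 198, 215, 586]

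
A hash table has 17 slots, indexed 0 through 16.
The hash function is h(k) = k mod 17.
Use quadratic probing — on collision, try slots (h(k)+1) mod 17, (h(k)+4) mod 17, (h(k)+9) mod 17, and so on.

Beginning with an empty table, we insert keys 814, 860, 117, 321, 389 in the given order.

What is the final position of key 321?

814 hashes to 15; slot 15 is free => place at 15.
860 hashes to 10; slot 10 is free => place at 10.
117 hashes to 15; 15 taken => place at 16.
321 hashes to 15; 15,16 taken => place at 2.
389 hashes to 15; 15,16,2 taken => place at 7.
Table: [-, -, 321, -, -, -, -, 389, -, -, 860, -, -, -, -, 814, 117]

2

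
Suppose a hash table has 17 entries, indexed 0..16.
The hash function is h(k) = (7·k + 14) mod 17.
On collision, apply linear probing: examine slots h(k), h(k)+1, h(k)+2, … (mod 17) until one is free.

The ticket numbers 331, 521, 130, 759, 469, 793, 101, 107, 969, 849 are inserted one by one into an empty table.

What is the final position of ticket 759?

Insert 331: h=2, slot 2 empty → index 2.
Insert 521: h=6, slot 6 empty → index 6.
Insert 130: h=6, slot 6 occupied → index 7.
Insert 759: h=6, slots 6,7 occupied → index 8.
Insert 469: h=16, slot 16 empty → index 16.
Insert 793: h=6, slots 6,7,8 occupied → index 9.
Insert 101: h=7, slots 7,8,9 occupied → index 10.
Insert 107: h=15, slot 15 empty → index 15.
Insert 969: h=14, slot 14 empty → index 14.
Insert 849: h=7, slots 7,8,9,10 occupied → index 11.
Table: [_, _, 331, _, _, _, 521, 130, 759, 793, 101, 849, _, _, 969, 107, 469]

8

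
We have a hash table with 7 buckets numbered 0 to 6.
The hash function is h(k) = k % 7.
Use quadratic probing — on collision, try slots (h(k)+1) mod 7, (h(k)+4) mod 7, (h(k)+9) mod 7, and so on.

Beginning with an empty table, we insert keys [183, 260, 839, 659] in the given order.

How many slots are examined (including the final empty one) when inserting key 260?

2

183 hashes to 1; slot 1 is free -> place at 1.
260 hashes to 1; 1 taken -> place at 2.
839 hashes to 6; slot 6 is free -> place at 6.
659 hashes to 1; 1,2 taken -> place at 5.
Table: [_, 183, 260, _, _, 659, 839]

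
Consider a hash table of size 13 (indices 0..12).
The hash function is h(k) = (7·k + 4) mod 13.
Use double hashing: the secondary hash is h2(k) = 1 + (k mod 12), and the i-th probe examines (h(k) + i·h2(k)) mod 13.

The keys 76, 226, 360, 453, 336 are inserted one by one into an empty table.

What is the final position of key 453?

Insert 76: h=3, slot 3 empty → index 3.
Insert 226: h=0, slot 0 empty → index 0.
Insert 360: h=2, slot 2 empty → index 2.
Insert 453: h=3, h2=10, slots 3,0 occupied → index 10.
Insert 336: h=3, h2=1, slot 3 occupied → index 4.
Table: [226, —, 360, 76, 336, —, —, —, —, —, 453, —, —]

10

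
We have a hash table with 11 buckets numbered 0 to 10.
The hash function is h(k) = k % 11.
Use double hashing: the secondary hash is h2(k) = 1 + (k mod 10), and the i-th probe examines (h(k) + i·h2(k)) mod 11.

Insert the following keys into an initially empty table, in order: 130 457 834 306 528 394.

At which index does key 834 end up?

3

130 hashes to 9; slot 9 is free → place at 9.
457 hashes to 6; slot 6 is free → place at 6.
834 hashes to 9, h2=5; 9 taken → place at 3.
306 hashes to 9, h2=7; 9 taken → place at 5.
528 hashes to 0; slot 0 is free → place at 0.
394 hashes to 9, h2=5; 9,3 taken → place at 8.
Table: [528, —, —, 834, —, 306, 457, —, 394, 130, —]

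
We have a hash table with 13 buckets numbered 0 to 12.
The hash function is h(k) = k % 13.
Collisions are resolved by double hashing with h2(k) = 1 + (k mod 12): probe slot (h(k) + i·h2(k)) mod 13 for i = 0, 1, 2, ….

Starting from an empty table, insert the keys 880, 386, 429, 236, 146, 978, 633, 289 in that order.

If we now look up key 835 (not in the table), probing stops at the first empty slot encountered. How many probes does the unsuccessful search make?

880: h=9 → slot 9
386: h=9, h2=3, probe 9,12 → slot 12
429: h=0 → slot 0
236: h=2 → slot 2
146: h=3 → slot 3
978: h=3, h2=7, probe 3,10 → slot 10
633: h=9, h2=10, probe 9,6 → slot 6
289: h=3, h2=2, probe 3,5 → slot 5
Table: [429, ., 236, 146, ., 289, 633, ., ., 880, 978, ., 386]
Lookup 835: h=3, h2=8, probe 3,11 → slot 11 empty, not found.

2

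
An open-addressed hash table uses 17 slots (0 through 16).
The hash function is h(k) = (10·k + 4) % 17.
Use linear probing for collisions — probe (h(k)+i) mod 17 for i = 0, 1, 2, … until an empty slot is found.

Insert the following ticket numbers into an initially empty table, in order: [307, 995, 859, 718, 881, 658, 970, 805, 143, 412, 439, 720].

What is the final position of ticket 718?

Insert 307: h=14, slot 14 empty -> index 14.
Insert 995: h=9, slot 9 empty -> index 9.
Insert 859: h=9, slot 9 occupied -> index 10.
Insert 718: h=10, slot 10 occupied -> index 11.
Insert 881: h=8, slot 8 empty -> index 8.
Insert 658: h=5, slot 5 empty -> index 5.
Insert 970: h=14, slot 14 occupied -> index 15.
Insert 805: h=13, slot 13 empty -> index 13.
Insert 143: h=6, slot 6 empty -> index 6.
Insert 412: h=10, slots 10,11 occupied -> index 12.
Insert 439: h=8, slots 8,9,10,11,12,13,14,15 occupied -> index 16.
Insert 720: h=13, slots 13,14,15,16 occupied -> index 0.
Table: [720, ∅, ∅, ∅, ∅, 658, 143, ∅, 881, 995, 859, 718, 412, 805, 307, 970, 439]

11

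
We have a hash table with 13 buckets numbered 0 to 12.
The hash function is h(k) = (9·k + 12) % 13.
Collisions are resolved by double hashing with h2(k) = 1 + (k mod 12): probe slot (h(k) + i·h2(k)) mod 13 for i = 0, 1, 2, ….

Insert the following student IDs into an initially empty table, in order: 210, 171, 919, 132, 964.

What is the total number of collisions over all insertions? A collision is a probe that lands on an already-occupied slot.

3

Insert 210: h=4, slot 4 empty => index 4.
Insert 171: h=4, h2=4, slot 4 occupied => index 8.
Insert 919: h=2, slot 2 empty => index 2.
Insert 132: h=4, h2=1, slot 4 occupied => index 5.
Insert 964: h=4, h2=5, slot 4 occupied => index 9.
Table: [-, -, 919, -, 210, 132, -, -, 171, 964, -, -, -]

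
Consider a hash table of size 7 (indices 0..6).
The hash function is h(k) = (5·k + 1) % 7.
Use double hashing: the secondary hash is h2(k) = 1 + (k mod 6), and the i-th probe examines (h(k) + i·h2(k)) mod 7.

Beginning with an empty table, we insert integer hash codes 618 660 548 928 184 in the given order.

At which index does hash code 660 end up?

618: h=4 -> slot 4
660: h=4, h2=1, probe 4,5 -> slot 5
548: h=4, h2=3, probe 4,0 -> slot 0
928: h=0, h2=5, probe 0,5,3 -> slot 3
184: h=4, h2=5, probe 4,2 -> slot 2
Table: [548, _, 184, 928, 618, 660, _]

5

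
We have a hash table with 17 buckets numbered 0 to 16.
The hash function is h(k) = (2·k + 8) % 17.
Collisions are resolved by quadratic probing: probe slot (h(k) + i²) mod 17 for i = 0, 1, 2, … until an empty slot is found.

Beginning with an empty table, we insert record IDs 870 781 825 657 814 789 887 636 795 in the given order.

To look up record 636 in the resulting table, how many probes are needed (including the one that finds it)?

Insert 870: h=14, slot 14 empty -> index 14.
Insert 781: h=6, slot 6 empty -> index 6.
Insert 825: h=9, slot 9 empty -> index 9.
Insert 657: h=13, slot 13 empty -> index 13.
Insert 814: h=4, slot 4 empty -> index 4.
Insert 789: h=5, slot 5 empty -> index 5.
Insert 887: h=14, slot 14 occupied -> index 15.
Insert 636: h=5, slots 5,6,9,14,4,13 occupied -> index 7.
Insert 795: h=0, slot 0 empty -> index 0.
Table: [795, -, -, -, 814, 789, 781, 636, -, 825, -, -, -, 657, 870, 887, -]
Lookup 636: h=5, probe 5,6,9,14,4,13,7 → found at 7.

7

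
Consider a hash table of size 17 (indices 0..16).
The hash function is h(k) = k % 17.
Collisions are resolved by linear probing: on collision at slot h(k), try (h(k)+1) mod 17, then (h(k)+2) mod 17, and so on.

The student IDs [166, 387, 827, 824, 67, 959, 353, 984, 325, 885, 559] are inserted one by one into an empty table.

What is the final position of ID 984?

0

166 hashes to 13; slot 13 is free → place at 13.
387 hashes to 13; 13 taken → place at 14.
827 hashes to 11; slot 11 is free → place at 11.
824 hashes to 8; slot 8 is free → place at 8.
67 hashes to 16; slot 16 is free → place at 16.
959 hashes to 7; slot 7 is free → place at 7.
353 hashes to 13; 13,14 taken → place at 15.
984 hashes to 15; 15,16 taken → place at 0.
325 hashes to 2; slot 2 is free → place at 2.
885 hashes to 1; slot 1 is free → place at 1.
559 hashes to 15; 15,16,0,1,2 taken → place at 3.
Table: [984, 885, 325, 559, _, _, _, 959, 824, _, _, 827, _, 166, 387, 353, 67]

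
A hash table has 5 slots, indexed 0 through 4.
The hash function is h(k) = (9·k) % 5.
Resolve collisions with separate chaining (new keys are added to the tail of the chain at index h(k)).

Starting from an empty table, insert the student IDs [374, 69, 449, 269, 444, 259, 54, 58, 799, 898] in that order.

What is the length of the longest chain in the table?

8

Insert 374: h=1, bucket 1 empty → new chain.
Insert 69: h=1, bucket 1 nonempty → append to chain.
Insert 449: h=1, bucket 1 nonempty → append to chain.
Insert 269: h=1, bucket 1 nonempty → append to chain.
Insert 444: h=1, bucket 1 nonempty → append to chain.
Insert 259: h=1, bucket 1 nonempty → append to chain.
Insert 54: h=1, bucket 1 nonempty → append to chain.
Insert 58: h=2, bucket 2 empty → new chain.
Insert 799: h=1, bucket 1 nonempty → append to chain.
Insert 898: h=2, bucket 2 nonempty → append to chain.
Final buckets:
0: _
1: 374 -> 69 -> 449 -> 269 -> 444 -> 259 -> 54 -> 799
2: 58 -> 898
3: _
4: _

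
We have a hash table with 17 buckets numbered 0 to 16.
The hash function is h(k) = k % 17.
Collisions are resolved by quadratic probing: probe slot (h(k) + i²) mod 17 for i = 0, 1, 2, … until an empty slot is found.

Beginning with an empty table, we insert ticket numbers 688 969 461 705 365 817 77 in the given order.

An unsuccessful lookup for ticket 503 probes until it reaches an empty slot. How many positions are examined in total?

2

688: h=8 -> slot 8
969: h=0 -> slot 0
461: h=2 -> slot 2
705: h=8, probe 8,9 -> slot 9
365: h=8, probe 8,9,12 -> slot 12
817: h=1 -> slot 1
77: h=9, probe 9,10 -> slot 10
Table: [969, 817, 461, -, -, -, -, -, 688, 705, 77, -, 365, -, -, -, -]
Lookup 503: h=10, probe 10,11 → slot 11 empty, not found.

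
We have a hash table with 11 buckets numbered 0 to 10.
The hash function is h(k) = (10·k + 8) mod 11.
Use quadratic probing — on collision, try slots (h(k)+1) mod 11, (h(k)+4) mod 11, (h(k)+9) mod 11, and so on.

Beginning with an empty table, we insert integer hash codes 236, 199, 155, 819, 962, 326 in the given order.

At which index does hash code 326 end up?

2

236 hashes to 3; slot 3 is free => place at 3.
199 hashes to 7; slot 7 is free => place at 7.
155 hashes to 7; 7 taken => place at 8.
819 hashes to 3; 3 taken => place at 4.
962 hashes to 3; 3,4,7 taken => place at 1.
326 hashes to 1; 1 taken => place at 2.
Table: [_, 962, 326, 236, 819, _, _, 199, 155, _, _]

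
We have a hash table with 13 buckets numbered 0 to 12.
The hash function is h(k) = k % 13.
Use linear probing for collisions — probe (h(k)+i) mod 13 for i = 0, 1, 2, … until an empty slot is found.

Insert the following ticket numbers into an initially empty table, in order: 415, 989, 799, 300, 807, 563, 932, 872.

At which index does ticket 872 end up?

5

415: h=12 => slot 12
989: h=1 => slot 1
799: h=6 => slot 6
300: h=1, probe 1,2 => slot 2
807: h=1, probe 1,2,3 => slot 3
563: h=4 => slot 4
932: h=9 => slot 9
872: h=1, probe 1,2,3,4,5 => slot 5
Table: [—, 989, 300, 807, 563, 872, 799, —, —, 932, —, —, 415]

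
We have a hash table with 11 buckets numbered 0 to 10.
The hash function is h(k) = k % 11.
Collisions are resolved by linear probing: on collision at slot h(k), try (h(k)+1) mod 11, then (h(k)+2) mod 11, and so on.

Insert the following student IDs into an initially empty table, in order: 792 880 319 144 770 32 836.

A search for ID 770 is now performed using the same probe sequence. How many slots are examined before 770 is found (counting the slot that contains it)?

5

Insert 792: h=0, slot 0 empty -> index 0.
Insert 880: h=0, slot 0 occupied -> index 1.
Insert 319: h=0, slots 0,1 occupied -> index 2.
Insert 144: h=1, slots 1,2 occupied -> index 3.
Insert 770: h=0, slots 0,1,2,3 occupied -> index 4.
Insert 32: h=10, slot 10 empty -> index 10.
Insert 836: h=0, slots 0,1,2,3,4 occupied -> index 5.
Table: [792, 880, 319, 144, 770, 836, -, -, -, -, 32]
Lookup 770: h=0, probe 0,1,2,3,4 → found at 4.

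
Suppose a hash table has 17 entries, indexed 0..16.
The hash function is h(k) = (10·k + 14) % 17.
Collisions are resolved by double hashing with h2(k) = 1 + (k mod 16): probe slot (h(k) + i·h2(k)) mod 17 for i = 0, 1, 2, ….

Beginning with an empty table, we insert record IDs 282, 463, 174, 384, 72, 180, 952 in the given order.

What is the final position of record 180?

0

282 hashes to 12; slot 12 is free => place at 12.
463 hashes to 3; slot 3 is free => place at 3.
174 hashes to 3, h2=15; 3 taken => place at 1.
384 hashes to 12, h2=1; 12 taken => place at 13.
72 hashes to 3, h2=9; 3,12 taken => place at 4.
180 hashes to 12, h2=5; 12 taken => place at 0.
952 hashes to 14; slot 14 is free => place at 14.
Table: [180, 174, ∅, 463, 72, ∅, ∅, ∅, ∅, ∅, ∅, ∅, 282, 384, 952, ∅, ∅]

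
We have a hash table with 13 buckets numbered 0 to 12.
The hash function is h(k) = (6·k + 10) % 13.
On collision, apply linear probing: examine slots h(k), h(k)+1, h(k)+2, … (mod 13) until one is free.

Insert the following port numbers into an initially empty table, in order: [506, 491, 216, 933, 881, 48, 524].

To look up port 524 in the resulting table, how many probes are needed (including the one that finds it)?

506 hashes to 4; slot 4 is free -> place at 4.
491 hashes to 5; slot 5 is free -> place at 5.
216 hashes to 6; slot 6 is free -> place at 6.
933 hashes to 5; 5,6 taken -> place at 7.
881 hashes to 5; 5,6,7 taken -> place at 8.
48 hashes to 12; slot 12 is free -> place at 12.
524 hashes to 8; 8 taken -> place at 9.
Table: [—, —, —, —, 506, 491, 216, 933, 881, 524, —, —, 48]
Lookup 524: h=8, probe 8,9 → found at 9.

2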